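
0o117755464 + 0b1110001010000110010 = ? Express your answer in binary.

0b1010001101110111101100110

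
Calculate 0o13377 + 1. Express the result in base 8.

0o13400

The trailing 2 digits are 7 (max in base 8), so adding 1 cascades: they roll to 0 and the next digit up increments.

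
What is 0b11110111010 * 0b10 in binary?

Multiply each base-2 digit by 2, carrying:
  0×2 = 0 → write 0
  1×2 = 2 → write 0 carry 1
  0×2+1 = 1 → write 1
  1×2 = 2 → write 0 carry 1
  1×2+1 = 3 → write 1 carry 1
  1×2+1 = 3 → write 1 carry 1
  0×2+1 = 1 → write 1
  1×2 = 2 → write 0 carry 1
  1×2+1 = 3 → write 1 carry 1
  1×2+1 = 3 → write 1 carry 1
  1×2+1 = 3 → write 1 carry 1
  remaining carry: 1

0b111101110100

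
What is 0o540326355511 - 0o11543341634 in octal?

0o526563013655

Subtract column by column in base 8:
  1-4 → 5 (borrow)
  1-3-1 → 5 (borrow)
  5-6-1 → 6 (borrow)
  5-1-1 → 3
  5-4 → 1
  3-3 → 0
  6-3 → 3
  2-4 → 6 (borrow)
  3-5-1 → 5 (borrow)
  0-1-1 → 6 (borrow)
  4-1-1 → 2
  5-0 → 5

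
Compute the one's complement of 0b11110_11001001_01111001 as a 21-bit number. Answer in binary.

0b000010011011010000110

Invert each bit: 111101100100101111001 → 000010011011010000110.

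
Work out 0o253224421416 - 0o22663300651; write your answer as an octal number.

0o230341120545

Subtract column by column in base 8:
  6-1 → 5
  1-5 → 4 (borrow)
  4-6-1 → 5 (borrow)
  1-0-1 → 0
  2-0 → 2
  4-3 → 1
  4-3 → 1
  2-6 → 4 (borrow)
  2-6-1 → 3 (borrow)
  3-2-1 → 0
  5-2 → 3
  2-0 → 2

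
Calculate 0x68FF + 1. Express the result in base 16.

0x6900

The trailing 2 digits are F (max in base 16), so adding 1 cascades: they roll to 0 and the next digit up increments.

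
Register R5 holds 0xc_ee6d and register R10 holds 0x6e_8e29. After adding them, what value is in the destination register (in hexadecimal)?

0x7b7c96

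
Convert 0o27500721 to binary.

Each octal digit is 3 bits: 2=010 7=111 5=101 0=000 0=000 7=111 2=010 1=001.

0b10111101000000111010001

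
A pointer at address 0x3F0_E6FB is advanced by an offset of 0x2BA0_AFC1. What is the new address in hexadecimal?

0x2F9196BC

Add column by column in base 16, right to left:
  B+1 = C
  F+C = B carry 1
  6+F+1 = 6 carry 1
  E+A+1 = 9 carry 1
  0+0+1 = 1
  F+A = 9 carry 1
  3+B+1 = F
  0+2 = 2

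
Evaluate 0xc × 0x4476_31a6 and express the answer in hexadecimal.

0x3358a53c8

Multiply each base-16 digit by 12, carrying:
  6×12 = 72 → write 8 carry 4
  a×12+4 = 124 → write c carry 7
  1×12+7 = 19 → write 3 carry 1
  3×12+1 = 37 → write 5 carry 2
  6×12+2 = 74 → write a carry 4
  7×12+4 = 88 → write 8 carry 5
  4×12+5 = 53 → write 5 carry 3
  4×12+3 = 51 → write 3 carry 3
  remaining carry: 3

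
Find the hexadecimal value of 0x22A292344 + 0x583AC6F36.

0x7ADD5927A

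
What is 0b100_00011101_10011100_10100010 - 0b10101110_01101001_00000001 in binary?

Subtract column by column in base 2:
  0-1 → 1 (borrow)
  1-0-1 → 0
  0-0 → 0
  0-0 → 0
  0-0 → 0
  1-0 → 1
  0-0 → 0
  1-0 → 1
  0-1 → 1 (borrow)
  0-0-1 → 1 (borrow)
  1-0-1 → 0
  1-1 → 0
  1-0 → 1
  0-1 → 1 (borrow)
  0-1-1 → 0 (borrow)
  1-0-1 → 0
  1-0 → 1
  0-1 → 1 (borrow)
  1-1-1 → 1 (borrow)
  1-1-1 → 1 (borrow)
  1-0-1 → 0
  0-1 → 1 (borrow)
  0-0-1 → 1 (borrow)
  0-1-1 → 0 (borrow)
  0-0-1 → 1 (borrow)
  0-0-1 → 1 (borrow)
  1-0-1 → 0

0b11011011110011001110100001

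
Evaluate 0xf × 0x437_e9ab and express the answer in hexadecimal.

0x3f46b105

Multiply each base-16 digit by 15, carrying:
  b×15 = 165 → write 5 carry 10
  a×15+10 = 160 → write 0 carry 10
  9×15+10 = 145 → write 1 carry 9
  e×15+9 = 219 → write b carry 13
  7×15+13 = 118 → write 6 carry 7
  3×15+7 = 52 → write 4 carry 3
  4×15+3 = 63 → write f carry 3
  remaining carry: 3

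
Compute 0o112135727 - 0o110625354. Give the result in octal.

0o1310353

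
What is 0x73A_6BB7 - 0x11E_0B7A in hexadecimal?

0x61C603D

Subtract column by column in base 16:
  7-A → D (borrow)
  B-7-1 → 3
  B-B → 0
  6-0 → 6
  A-E → C (borrow)
  3-1-1 → 1
  7-1 → 6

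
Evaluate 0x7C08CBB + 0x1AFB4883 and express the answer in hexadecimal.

Add column by column in base 16, right to left:
  B+3 = E
  B+8 = 3 carry 1
  C+8+1 = 5 carry 1
  8+4+1 = D
  0+B = B
  C+F = B carry 1
  7+A+1 = 2 carry 1
  0+1+1 = 2

0x22BBD53E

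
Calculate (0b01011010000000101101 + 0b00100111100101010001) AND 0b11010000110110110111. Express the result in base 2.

0b10000000100100110110

Add column by column in base 2, right to left:
  1+1 = 0 carry 1
  0+0+1 = 1
  1+0 = 1
  1+0 = 1
  0+1 = 1
  1+0 = 1
  0+1 = 1
  0+0 = 0
  0+1 = 1
  0+0 = 0
  0+0 = 0
  0+1 = 1
  0+1 = 1
  1+1 = 0 carry 1
  0+1+1 = 0 carry 1
  1+0+1 = 0 carry 1
  1+0+1 = 0 carry 1
  0+1+1 = 0 carry 1
  1+0+1 = 0 carry 1
  final carry 1
Sum = 0b10000001100101111110; now AND with 0b11010000110110110111:
  10000001100101111110
& 11010000110110110111
= 10000000100100110110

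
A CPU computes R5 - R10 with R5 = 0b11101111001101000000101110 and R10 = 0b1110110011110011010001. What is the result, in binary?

0b11100000011001001101011101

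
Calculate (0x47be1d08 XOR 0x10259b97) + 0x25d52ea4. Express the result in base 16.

First 0x47be1d08 XOR 0x10259b97 = 0x579b869f.
Add column by column in base 16, right to left:
  f+4 = 3 carry 1
  9+a+1 = 4 carry 1
  6+e+1 = 5 carry 1
  8+2+1 = b
  b+5 = 0 carry 1
  9+d+1 = 7 carry 1
  7+5+1 = d
  5+2 = 7

0x7d70b543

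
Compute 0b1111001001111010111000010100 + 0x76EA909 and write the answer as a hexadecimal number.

0x1696571D

0b1111001001111010111000010100 = 0xF27AE14 in hexadecimal.
Add column by column in base 16, right to left:
  4+9 = D
  1+0 = 1
  E+9 = 7 carry 1
  A+A+1 = 5 carry 1
  7+E+1 = 6 carry 1
  2+6+1 = 9
  F+7 = 6 carry 1
  final carry 1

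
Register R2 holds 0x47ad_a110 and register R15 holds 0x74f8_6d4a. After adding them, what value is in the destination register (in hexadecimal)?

0xbca60e5a

Add column by column in base 16, right to left:
  0+a = a
  1+4 = 5
  1+d = e
  a+6 = 0 carry 1
  d+8+1 = 6 carry 1
  a+f+1 = a carry 1
  7+4+1 = c
  4+7 = b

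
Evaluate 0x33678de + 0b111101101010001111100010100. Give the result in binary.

0b1010111010111001011111110010

0x33678de = 0b11001101100111100011011110 in binary.
Add column by column in base 2, right to left:
  0+0 = 0
  1+0 = 1
  1+1 = 0 carry 1
  1+0+1 = 0 carry 1
  1+1+1 = 1 carry 1
  0+0+1 = 1
  1+0 = 1
  1+0 = 1
  0+1 = 1
  0+1 = 1
  0+1 = 1
  1+1 = 0 carry 1
  1+1+1 = 1 carry 1
  1+0+1 = 0 carry 1
  1+0+1 = 0 carry 1
  0+0+1 = 1
  0+1 = 1
  1+0 = 1
  1+1 = 0 carry 1
  0+0+1 = 1
  1+1 = 0 carry 1
  1+1+1 = 1 carry 1
  0+0+1 = 1
  0+1 = 1
  1+1 = 0 carry 1
  1+1+1 = 1 carry 1
  0+1+1 = 0 carry 1
  final carry 1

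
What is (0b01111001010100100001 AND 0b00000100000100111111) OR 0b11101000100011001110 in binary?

0b01111001010100100001 AND 0b00000100000100111111 = 0b00000000000100100001.
Then OR with 0b11101000100011001110.

0b11101000100111101111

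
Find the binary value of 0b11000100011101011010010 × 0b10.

0b110001000111010110100100

Multiply each base-2 digit by 2, carrying:
  0×2 = 0 → write 0
  1×2 = 2 → write 0 carry 1
  0×2+1 = 1 → write 1
  0×2 = 0 → write 0
  1×2 = 2 → write 0 carry 1
  0×2+1 = 1 → write 1
  1×2 = 2 → write 0 carry 1
  1×2+1 = 3 → write 1 carry 1
  0×2+1 = 1 → write 1
  1×2 = 2 → write 0 carry 1
  0×2+1 = 1 → write 1
  1×2 = 2 → write 0 carry 1
  1×2+1 = 3 → write 1 carry 1
  1×2+1 = 3 → write 1 carry 1
  0×2+1 = 1 → write 1
  0×2 = 0 → write 0
  0×2 = 0 → write 0
  1×2 = 2 → write 0 carry 1
  0×2+1 = 1 → write 1
  0×2 = 0 → write 0
  0×2 = 0 → write 0
  1×2 = 2 → write 0 carry 1
  1×2+1 = 3 → write 1 carry 1
  remaining carry: 1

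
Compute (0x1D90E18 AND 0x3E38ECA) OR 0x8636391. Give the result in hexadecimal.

0x9E36F99

0x1D90E18 AND 0x3E38ECA = 0x1C10E08.
Then OR with 0x8636391.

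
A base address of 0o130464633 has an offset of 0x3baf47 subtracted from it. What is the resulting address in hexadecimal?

0o130464633 = 0x162699b in hexadecimal.
Subtract column by column in base 16:
  b-7 → 4
  9-4 → 5
  9-f → a (borrow)
  6-a-1 → b (borrow)
  2-b-1 → 6 (borrow)
  6-3-1 → 2
  1-0 → 1

0x126ba54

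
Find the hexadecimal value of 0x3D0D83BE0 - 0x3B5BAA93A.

0x1B1D92A6

Subtract column by column in base 16:
  0-A → 6 (borrow)
  E-3-1 → A
  B-9 → 2
  3-A → 9 (borrow)
  8-A-1 → D (borrow)
  D-B-1 → 1
  0-5 → B (borrow)
  D-B-1 → 1
  3-3 → 0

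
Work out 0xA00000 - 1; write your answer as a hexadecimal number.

0x9FFFFF

The trailing 5 digits are 0, so subtracting 1 borrows through: they become F and the next digit up decrements.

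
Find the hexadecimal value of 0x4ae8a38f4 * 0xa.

Multiply each base-16 digit by 10, carrying:
  4×10 = 40 → write 8 carry 2
  f×10+2 = 152 → write 8 carry 9
  8×10+9 = 89 → write 9 carry 5
  3×10+5 = 35 → write 3 carry 2
  a×10+2 = 102 → write 6 carry 6
  8×10+6 = 86 → write 6 carry 5
  e×10+5 = 145 → write 1 carry 9
  a×10+9 = 109 → write d carry 6
  4×10+6 = 46 → write e carry 2
  remaining carry: 2

0x2ed1663988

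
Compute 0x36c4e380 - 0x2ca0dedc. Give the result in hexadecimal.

0xa2404a4

Subtract column by column in base 16:
  0-c → 4 (borrow)
  8-d-1 → a (borrow)
  3-e-1 → 4 (borrow)
  e-d-1 → 0
  4-0 → 4
  c-a → 2
  6-c → a (borrow)
  3-2-1 → 0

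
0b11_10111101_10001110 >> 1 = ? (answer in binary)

Right shift by 1: drop the 1 least-significant bit.

0b11101111011000111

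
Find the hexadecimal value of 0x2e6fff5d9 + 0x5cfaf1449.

Add column by column in base 16, right to left:
  9+9 = 2 carry 1
  d+4+1 = 2 carry 1
  5+4+1 = a
  f+1 = 0 carry 1
  f+f+1 = f carry 1
  f+a+1 = a carry 1
  6+f+1 = 6 carry 1
  e+c+1 = b carry 1
  2+5+1 = 8

0x8b6af0a22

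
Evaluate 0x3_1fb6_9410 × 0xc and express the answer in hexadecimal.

Multiply each base-16 digit by 12, carrying:
  0×12 = 0 → write 0
  1×12 = 12 → write c
  4×12 = 48 → write 0 carry 3
  9×12+3 = 111 → write f carry 6
  6×12+6 = 78 → write e carry 4
  b×12+4 = 136 → write 8 carry 8
  f×12+8 = 188 → write c carry 11
  1×12+11 = 23 → write 7 carry 1
  3×12+1 = 37 → write 5 carry 2
  remaining carry: 2

0x257c8ef0c0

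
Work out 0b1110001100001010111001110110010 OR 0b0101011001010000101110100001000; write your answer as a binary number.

OR bit by bit (1 where either bit is 1):
  1110001100001010111001110110010
| 0101011001010000101110100001000
= 1111011101011010111111110111010

0b1111011101011010111111110111010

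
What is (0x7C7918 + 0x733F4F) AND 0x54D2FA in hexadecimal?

0x449062

Add column by column in base 16, right to left:
  8+F = 7 carry 1
  1+4+1 = 6
  9+F = 8 carry 1
  7+3+1 = B
  C+3 = F
  7+7 = E
Sum = 0xEFB867; now AND with 0x54D2FA:
  E&5=4, F&4=4, B&D=9, 8&2=0, 6&F=6, 7&A=2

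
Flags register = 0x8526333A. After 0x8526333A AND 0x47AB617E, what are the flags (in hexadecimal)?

AND each hex digit independently (no carries):
  8&4=0, 5&7=5, 2&A=2, 6&B=2, 3&6=2, 3&1=1, 3&7=3, A&E=A

0x0522213A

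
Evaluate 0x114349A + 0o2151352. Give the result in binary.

0x114349A = 0b1000101000011010010011010 in binary.
0o2151352 = 0b10001101001011101010 in binary.
Add column by column in base 2, right to left:
  0+0 = 0
  1+1 = 0 carry 1
  0+0+1 = 1
  1+1 = 0 carry 1
  1+0+1 = 0 carry 1
  0+1+1 = 0 carry 1
  0+1+1 = 0 carry 1
  1+1+1 = 1 carry 1
  0+0+1 = 1
  0+1 = 1
  1+0 = 1
  0+0 = 0
  1+1 = 0 carry 1
  1+0+1 = 0 carry 1
  0+1+1 = 0 carry 1
  0+1+1 = 0 carry 1
  0+0+1 = 1
  0+0 = 0
  1+0 = 1
  0+1 = 1
  1+0 = 1
  0+0 = 0
  0+0 = 0
  0+0 = 0
  1+0 = 1

0b1000111010000011110000100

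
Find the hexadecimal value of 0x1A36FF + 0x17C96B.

Add column by column in base 16, right to left:
  F+B = A carry 1
  F+6+1 = 6 carry 1
  6+9+1 = 0 carry 1
  3+C+1 = 0 carry 1
  A+7+1 = 2 carry 1
  1+1+1 = 3

0x32006A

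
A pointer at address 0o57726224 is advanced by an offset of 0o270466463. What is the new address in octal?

Add column by column in base 8, right to left:
  4+3 = 7
  2+6 = 0 carry 1
  2+4+1 = 7
  6+6 = 4 carry 1
  2+6+1 = 1 carry 1
  7+4+1 = 4 carry 1
  7+0+1 = 0 carry 1
  5+7+1 = 5 carry 1
  0+2+1 = 3

0o350414707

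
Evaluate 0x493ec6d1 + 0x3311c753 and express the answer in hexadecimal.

0x7c508e24

Add column by column in base 16, right to left:
  1+3 = 4
  d+5 = 2 carry 1
  6+7+1 = e
  c+c = 8 carry 1
  e+1+1 = 0 carry 1
  3+1+1 = 5
  9+3 = c
  4+3 = 7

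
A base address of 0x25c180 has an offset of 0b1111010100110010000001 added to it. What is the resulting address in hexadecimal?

0x630e01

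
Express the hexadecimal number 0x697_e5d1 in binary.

0b110100101111110010111010001

Expand each hex digit to 4 bits: 6=0110 9=1001 7=0111 e=1110 5=0101 d=1101 1=0001.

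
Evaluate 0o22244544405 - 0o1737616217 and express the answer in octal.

0o20304726166

Subtract column by column in base 8:
  5-7 → 6 (borrow)
  0-1-1 → 6 (borrow)
  4-2-1 → 1
  4-6 → 6 (borrow)
  4-1-1 → 2
  5-6 → 7 (borrow)
  4-7-1 → 4 (borrow)
  4-3-1 → 0
  2-7 → 3 (borrow)
  2-1-1 → 0
  2-0 → 2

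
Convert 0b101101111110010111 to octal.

0o557627

Group the bits in threes: 101 101 111 110 010 111 → 557627.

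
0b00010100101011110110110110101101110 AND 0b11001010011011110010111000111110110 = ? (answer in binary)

AND bit by bit (1 only where both bits are 1):
  00010100101011110110110110101101110
& 11001010011011110010111000111110110
= 00000000001011110010110000101100110

0b00000000001011110010110000101100110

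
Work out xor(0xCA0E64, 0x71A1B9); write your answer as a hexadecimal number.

0xBBAFDD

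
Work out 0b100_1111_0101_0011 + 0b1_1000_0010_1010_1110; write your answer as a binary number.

0b11101001000000001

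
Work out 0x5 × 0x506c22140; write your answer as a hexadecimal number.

Multiply each base-16 digit by 5, carrying:
  0×5 = 0 → write 0
  4×5 = 20 → write 4 carry 1
  1×5+1 = 6 → write 6
  2×5 = 10 → write a
  2×5 = 10 → write a
  c×5 = 60 → write c carry 3
  6×5+3 = 33 → write 1 carry 2
  0×5+2 = 2 → write 2
  5×5 = 25 → write 9 carry 1
  remaining carry: 1

0x1921caa640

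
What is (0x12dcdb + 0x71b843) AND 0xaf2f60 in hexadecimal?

0x840500

Add column by column in base 16, right to left:
  b+3 = e
  d+4 = 1 carry 1
  c+8+1 = 5 carry 1
  d+b+1 = 9 carry 1
  2+1+1 = 4
  1+7 = 8
Sum = 0x84951e; now AND with 0xaf2f60:
  8&a=8, 4&f=4, 9&2=0, 5&f=5, 1&6=0, e&0=0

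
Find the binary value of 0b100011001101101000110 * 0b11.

0b1101001101000111010010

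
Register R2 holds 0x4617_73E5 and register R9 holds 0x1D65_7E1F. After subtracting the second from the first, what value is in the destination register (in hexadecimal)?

0x28B1F5C6

Subtract column by column in base 16:
  5-F → 6 (borrow)
  E-1-1 → C
  3-E → 5 (borrow)
  7-7-1 → F (borrow)
  7-5-1 → 1
  1-6 → B (borrow)
  6-D-1 → 8 (borrow)
  4-1-1 → 2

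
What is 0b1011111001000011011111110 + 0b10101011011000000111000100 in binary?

0b100001010100000100011000010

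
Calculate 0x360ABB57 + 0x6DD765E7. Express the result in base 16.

0xA3E2213E

Add column by column in base 16, right to left:
  7+7 = E
  5+E = 3 carry 1
  B+5+1 = 1 carry 1
  B+6+1 = 2 carry 1
  A+7+1 = 2 carry 1
  0+D+1 = E
  6+D = 3 carry 1
  3+6+1 = A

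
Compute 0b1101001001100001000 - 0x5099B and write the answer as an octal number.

0o304555

0b1101001001100001000 = 0o1511410 in octal.
0x5099B = 0o1204633 in octal.
Subtract column by column in base 8:
  0-3 → 5 (borrow)
  1-3-1 → 5 (borrow)
  4-6-1 → 5 (borrow)
  1-4-1 → 4 (borrow)
  1-0-1 → 0
  5-2 → 3
  1-1 → 0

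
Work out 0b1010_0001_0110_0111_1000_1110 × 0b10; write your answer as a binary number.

0b1010000101100111100011100

Multiply each base-2 digit by 2, carrying:
  0×2 = 0 → write 0
  1×2 = 2 → write 0 carry 1
  1×2+1 = 3 → write 1 carry 1
  1×2+1 = 3 → write 1 carry 1
  0×2+1 = 1 → write 1
  0×2 = 0 → write 0
  0×2 = 0 → write 0
  1×2 = 2 → write 0 carry 1
  1×2+1 = 3 → write 1 carry 1
  1×2+1 = 3 → write 1 carry 1
  1×2+1 = 3 → write 1 carry 1
  0×2+1 = 1 → write 1
  0×2 = 0 → write 0
  1×2 = 2 → write 0 carry 1
  1×2+1 = 3 → write 1 carry 1
  0×2+1 = 1 → write 1
  1×2 = 2 → write 0 carry 1
  0×2+1 = 1 → write 1
  0×2 = 0 → write 0
  0×2 = 0 → write 0
  0×2 = 0 → write 0
  1×2 = 2 → write 0 carry 1
  0×2+1 = 1 → write 1
  1×2 = 2 → write 0 carry 1
  remaining carry: 1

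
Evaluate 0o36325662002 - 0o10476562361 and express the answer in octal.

0o25627077421

Subtract column by column in base 8:
  2-1 → 1
  0-6 → 2 (borrow)
  0-3-1 → 4 (borrow)
  2-2-1 → 7 (borrow)
  6-6-1 → 7 (borrow)
  6-5-1 → 0
  5-6 → 7 (borrow)
  2-7-1 → 2 (borrow)
  3-4-1 → 6 (borrow)
  6-0-1 → 5
  3-1 → 2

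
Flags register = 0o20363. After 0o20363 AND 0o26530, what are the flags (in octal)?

0o20120

AND each oct digit independently (no carries):
  2&2=2, 0&6=0, 3&5=1, 6&3=2, 3&0=0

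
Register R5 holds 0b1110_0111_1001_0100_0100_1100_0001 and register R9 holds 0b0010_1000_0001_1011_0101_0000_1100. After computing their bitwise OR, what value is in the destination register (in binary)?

OR bit by bit (1 where either bit is 1):
  1110011110010100010011000001
| 0010100000011011010100001100
= 1110111110011111010111001101

0b1110111110011111010111001101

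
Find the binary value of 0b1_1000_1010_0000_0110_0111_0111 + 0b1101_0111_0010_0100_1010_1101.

0b10011000010010101100100100

Add column by column in base 2, right to left:
  1+1 = 0 carry 1
  1+0+1 = 0 carry 1
  1+1+1 = 1 carry 1
  0+1+1 = 0 carry 1
  1+0+1 = 0 carry 1
  1+1+1 = 1 carry 1
  1+0+1 = 0 carry 1
  0+1+1 = 0 carry 1
  0+0+1 = 1
  1+0 = 1
  1+1 = 0 carry 1
  0+0+1 = 1
  0+0 = 0
  0+1 = 1
  0+0 = 0
  0+0 = 0
  0+1 = 1
  1+1 = 0 carry 1
  0+1+1 = 0 carry 1
  1+0+1 = 0 carry 1
  0+1+1 = 0 carry 1
  0+0+1 = 1
  0+1 = 1
  1+1 = 0 carry 1
  1+0+1 = 0 carry 1
  final carry 1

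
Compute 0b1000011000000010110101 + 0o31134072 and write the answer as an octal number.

0b1000011000000010110101 = 0o10300265 in octal.
Add column by column in base 8, right to left:
  5+2 = 7
  6+7 = 5 carry 1
  2+0+1 = 3
  0+4 = 4
  0+3 = 3
  3+1 = 4
  0+1 = 1
  1+3 = 4

0o41434357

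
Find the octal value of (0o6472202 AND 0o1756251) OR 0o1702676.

0o6472202 AND 0o1756251 = 0o0452200.
Then OR with 0o1702676.

0o1752676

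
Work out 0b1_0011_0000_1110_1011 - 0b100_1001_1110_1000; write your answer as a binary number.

0b1110011100000011

Subtract column by column in base 2:
  1-0 → 1
  1-0 → 1
  0-0 → 0
  1-1 → 0
  0-0 → 0
  1-1 → 0
  1-1 → 0
  1-1 → 0
  0-1 → 1 (borrow)
  0-0-1 → 1 (borrow)
  0-0-1 → 1 (borrow)
  0-1-1 → 0 (borrow)
  1-0-1 → 0
  1-0 → 1
  0-1 → 1 (borrow)
  0-0-1 → 1 (borrow)
  1-0-1 → 0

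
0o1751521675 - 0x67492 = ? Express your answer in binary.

0o1751521675 = 0b1111101001101010001110111101 in binary.
0x67492 = 0b1100111010010010010 in binary.
Subtract column by column in base 2:
  1-0 → 1
  0-1 → 1 (borrow)
  1-0-1 → 0
  1-0 → 1
  1-1 → 0
  1-0 → 1
  0-0 → 0
  1-1 → 0
  1-0 → 1
  1-0 → 1
  0-1 → 1 (borrow)
  0-0-1 → 1 (borrow)
  0-1-1 → 0 (borrow)
  1-1-1 → 1 (borrow)
  0-1-1 → 0 (borrow)
  1-0-1 → 0
  0-0 → 0
  1-1 → 0
  1-1 → 0
  0-0 → 0
  0-0 → 0
  1-0 → 1
  0-0 → 0
  1-0 → 1
  1-0 → 1
  1-0 → 1
  1-0 → 1
  1-0 → 1

0b1111101000000010111100101011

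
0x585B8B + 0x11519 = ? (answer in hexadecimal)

0x5970A4

Add column by column in base 16, right to left:
  B+9 = 4 carry 1
  8+1+1 = A
  B+5 = 0 carry 1
  5+1+1 = 7
  8+1 = 9
  5+0 = 5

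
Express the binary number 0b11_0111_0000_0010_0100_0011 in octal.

0o15601103

Group the bits in threes: 001 101 110 000 001 001 000 011 → 15601103.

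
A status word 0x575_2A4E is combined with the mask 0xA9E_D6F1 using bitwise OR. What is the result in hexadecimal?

0xFFFFEFF

OR each hex digit independently (no carries):
  5|A=F, 7|9=F, 5|E=F, 2|D=F, A|6=E, 4|F=F, E|1=F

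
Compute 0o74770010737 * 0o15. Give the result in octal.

Multiply each base-8 digit by 13, carrying:
  7×13 = 91 → write 3 carry 11
  3×13+11 = 50 → write 2 carry 6
  7×13+6 = 97 → write 1 carry 12
  0×13+12 = 12 → write 4 carry 1
  1×13+1 = 14 → write 6 carry 1
  0×13+1 = 1 → write 1
  0×13 = 0 → write 0
  7×13 = 91 → write 3 carry 11
  7×13+11 = 102 → write 6 carry 12
  4×13+12 = 64 → write 0 carry 8
  7×13+8 = 99 → write 3 carry 12
  remaining carry: 14

0o1430630164123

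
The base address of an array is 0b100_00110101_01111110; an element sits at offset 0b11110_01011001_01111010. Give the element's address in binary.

0b1000101000111011111000

Add column by column in base 2, right to left:
  0+0 = 0
  1+1 = 0 carry 1
  1+0+1 = 0 carry 1
  1+1+1 = 1 carry 1
  1+1+1 = 1 carry 1
  1+1+1 = 1 carry 1
  1+1+1 = 1 carry 1
  0+0+1 = 1
  1+1 = 0 carry 1
  0+0+1 = 1
  1+0 = 1
  0+1 = 1
  1+1 = 0 carry 1
  1+0+1 = 0 carry 1
  0+1+1 = 0 carry 1
  0+0+1 = 1
  0+0 = 0
  0+1 = 1
  1+1 = 0 carry 1
  0+1+1 = 0 carry 1
  0+1+1 = 0 carry 1
  final carry 1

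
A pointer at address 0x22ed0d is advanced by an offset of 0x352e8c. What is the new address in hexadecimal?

Add column by column in base 16, right to left:
  d+c = 9 carry 1
  0+8+1 = 9
  d+e = b carry 1
  e+2+1 = 1 carry 1
  2+5+1 = 8
  2+3 = 5

0x581b99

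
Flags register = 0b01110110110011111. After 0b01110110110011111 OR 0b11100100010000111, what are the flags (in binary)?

0b11110110110011111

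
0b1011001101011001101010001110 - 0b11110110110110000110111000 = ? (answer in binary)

Subtract column by column in base 2:
  0-0 → 0
  1-0 → 1
  1-0 → 1
  1-1 → 0
  0-1 → 1 (borrow)
  0-1-1 → 0 (borrow)
  0-0-1 → 1 (borrow)
  1-1-1 → 1 (borrow)
  0-1-1 → 0 (borrow)
  1-0-1 → 0
  0-0 → 0
  1-0 → 1
  1-0 → 1
  0-1 → 1 (borrow)
  0-1-1 → 0 (borrow)
  1-0-1 → 0
  1-1 → 0
  0-1 → 1 (borrow)
  1-0-1 → 0
  0-1 → 1 (borrow)
  1-1-1 → 1 (borrow)
  1-0-1 → 0
  0-1 → 1 (borrow)
  0-1-1 → 0 (borrow)
  1-1-1 → 1 (borrow)
  1-1-1 → 1 (borrow)
  0-0-1 → 1 (borrow)
  1-0-1 → 0

0b111010110100011100011010110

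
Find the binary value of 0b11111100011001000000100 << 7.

0b111111000110010000001000000000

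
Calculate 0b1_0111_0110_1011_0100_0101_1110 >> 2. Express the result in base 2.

Right shift by 2: drop the 2 least-significant bits.

0b10111011010110100010111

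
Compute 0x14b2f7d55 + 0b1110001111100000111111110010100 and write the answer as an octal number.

0o67507776351

0x14b2f7d55 = 0o51313676525 in octal.
0b1110001111100000111111110010100 = 0o16174077624 in octal.
Add column by column in base 8, right to left:
  5+4 = 1 carry 1
  2+2+1 = 5
  5+6 = 3 carry 1
  6+7+1 = 6 carry 1
  7+7+1 = 7 carry 1
  6+0+1 = 7
  3+4 = 7
  1+7 = 0 carry 1
  3+1+1 = 5
  1+6 = 7
  5+1 = 6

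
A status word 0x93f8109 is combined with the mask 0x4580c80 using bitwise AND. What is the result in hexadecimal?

AND each hex digit independently (no carries):
  9&4=0, 3&5=1, f&8=8, 8&0=0, 1&c=0, 0&8=0, 9&0=0

0x0180000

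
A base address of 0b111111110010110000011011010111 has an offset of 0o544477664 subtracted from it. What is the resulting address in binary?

0b111010001110001000011100100011

0o544477664 = 0b101100100100111111110110100 in binary.
Subtract column by column in base 2:
  1-0 → 1
  1-0 → 1
  1-1 → 0
  0-0 → 0
  1-1 → 0
  0-1 → 1 (borrow)
  1-0-1 → 0
  1-1 → 0
  0-1 → 1 (borrow)
  1-1-1 → 1 (borrow)
  1-1-1 → 1 (borrow)
  0-1-1 → 0 (borrow)
  0-1-1 → 0 (borrow)
  0-1-1 → 0 (borrow)
  0-1-1 → 0 (borrow)
  0-0-1 → 1 (borrow)
  1-0-1 → 0
  1-1 → 0
  0-0 → 0
  1-0 → 1
  0-1 → 1 (borrow)
  0-0-1 → 1 (borrow)
  1-0-1 → 0
  1-1 → 0
  1-1 → 0
  1-0 → 1
  1-1 → 0
  1-0 → 1
  1-0 → 1
  1-0 → 1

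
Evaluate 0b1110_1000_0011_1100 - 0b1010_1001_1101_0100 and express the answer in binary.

0b11111001101000

Subtract column by column in base 2:
  0-0 → 0
  0-0 → 0
  1-1 → 0
  1-0 → 1
  1-1 → 0
  1-0 → 1
  0-1 → 1 (borrow)
  0-1-1 → 0 (borrow)
  0-1-1 → 0 (borrow)
  0-0-1 → 1 (borrow)
  0-0-1 → 1 (borrow)
  1-1-1 → 1 (borrow)
  0-0-1 → 1 (borrow)
  1-1-1 → 1 (borrow)
  1-0-1 → 0
  1-1 → 0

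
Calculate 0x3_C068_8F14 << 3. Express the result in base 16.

0x1E034478A0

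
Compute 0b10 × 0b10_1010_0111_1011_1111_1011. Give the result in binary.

0b10101001111011111110110

Multiply each base-2 digit by 2, carrying:
  1×2 = 2 → write 0 carry 1
  1×2+1 = 3 → write 1 carry 1
  0×2+1 = 1 → write 1
  1×2 = 2 → write 0 carry 1
  1×2+1 = 3 → write 1 carry 1
  1×2+1 = 3 → write 1 carry 1
  1×2+1 = 3 → write 1 carry 1
  1×2+1 = 3 → write 1 carry 1
  1×2+1 = 3 → write 1 carry 1
  1×2+1 = 3 → write 1 carry 1
  0×2+1 = 1 → write 1
  1×2 = 2 → write 0 carry 1
  1×2+1 = 3 → write 1 carry 1
  1×2+1 = 3 → write 1 carry 1
  1×2+1 = 3 → write 1 carry 1
  0×2+1 = 1 → write 1
  0×2 = 0 → write 0
  1×2 = 2 → write 0 carry 1
  0×2+1 = 1 → write 1
  1×2 = 2 → write 0 carry 1
  0×2+1 = 1 → write 1
  1×2 = 2 → write 0 carry 1
  remaining carry: 1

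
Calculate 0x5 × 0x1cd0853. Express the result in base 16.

Multiply each base-16 digit by 5, carrying:
  3×5 = 15 → write f
  5×5 = 25 → write 9 carry 1
  8×5+1 = 41 → write 9 carry 2
  0×5+2 = 2 → write 2
  d×5 = 65 → write 1 carry 4
  c×5+4 = 64 → write 0 carry 4
  1×5+4 = 9 → write 9

0x901299f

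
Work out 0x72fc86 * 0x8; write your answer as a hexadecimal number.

Multiply each base-16 digit by 8, carrying:
  6×8 = 48 → write 0 carry 3
  8×8+3 = 67 → write 3 carry 4
  c×8+4 = 100 → write 4 carry 6
  f×8+6 = 126 → write e carry 7
  2×8+7 = 23 → write 7 carry 1
  7×8+1 = 57 → write 9 carry 3
  remaining carry: 3

0x397e430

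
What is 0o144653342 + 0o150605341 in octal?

Add column by column in base 8, right to left:
  2+1 = 3
  4+4 = 0 carry 1
  3+3+1 = 7
  3+5 = 0 carry 1
  5+0+1 = 6
  6+6 = 4 carry 1
  4+0+1 = 5
  4+5 = 1 carry 1
  1+1+1 = 3

0o315460703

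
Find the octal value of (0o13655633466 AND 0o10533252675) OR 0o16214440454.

0o13655633466 AND 0o10533252675 = 0o10411212464.
Then OR with 0o16214440454.

0o16615652474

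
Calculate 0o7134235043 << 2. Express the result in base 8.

0o34561164214

2 bits is not a whole number of base-8 digits; in binary: 111001011100010011101000100011 << 2 = 11100101110001001110100010001100.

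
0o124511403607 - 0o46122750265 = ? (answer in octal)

0o56366433322

Subtract column by column in base 8:
  7-5 → 2
  0-6 → 2 (borrow)
  6-2-1 → 3
  3-0 → 3
  0-5 → 3 (borrow)
  4-7-1 → 4 (borrow)
  1-2-1 → 6 (borrow)
  1-2-1 → 6 (borrow)
  5-1-1 → 3
  4-6 → 6 (borrow)
  2-4-1 → 5 (borrow)
  1-0-1 → 0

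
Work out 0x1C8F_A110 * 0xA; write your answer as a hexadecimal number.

0x11D9C4AA0

Multiply each base-16 digit by 10, carrying:
  0×10 = 0 → write 0
  1×10 = 10 → write A
  1×10 = 10 → write A
  A×10 = 100 → write 4 carry 6
  F×10+6 = 156 → write C carry 9
  8×10+9 = 89 → write 9 carry 5
  C×10+5 = 125 → write D carry 7
  1×10+7 = 17 → write 1 carry 1
  remaining carry: 1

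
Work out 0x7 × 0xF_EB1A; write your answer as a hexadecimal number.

0x6F6DB6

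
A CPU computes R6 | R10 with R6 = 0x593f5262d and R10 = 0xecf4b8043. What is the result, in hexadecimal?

0xfdfffa66f

OR each hex digit independently (no carries):
  5|e=f, 9|c=d, 3|f=f, f|4=f, 5|b=f, 2|8=a, 6|0=6, 2|4=6, d|3=f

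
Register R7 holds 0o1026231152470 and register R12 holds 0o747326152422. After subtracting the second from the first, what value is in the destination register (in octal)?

0o56703000046

Subtract column by column in base 8:
  0-2 → 6 (borrow)
  7-2-1 → 4
  4-4 → 0
  2-2 → 0
  5-5 → 0
  1-1 → 0
  1-6 → 3 (borrow)
  3-2-1 → 0
  2-3 → 7 (borrow)
  6-7-1 → 6 (borrow)
  2-4-1 → 5 (borrow)
  0-7-1 → 0 (borrow)
  1-0-1 → 0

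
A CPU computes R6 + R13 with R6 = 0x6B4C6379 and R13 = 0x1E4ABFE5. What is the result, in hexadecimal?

0x8997235E

Add column by column in base 16, right to left:
  9+5 = E
  7+E = 5 carry 1
  3+F+1 = 3 carry 1
  6+B+1 = 2 carry 1
  C+A+1 = 7 carry 1
  4+4+1 = 9
  B+E = 9 carry 1
  6+1+1 = 8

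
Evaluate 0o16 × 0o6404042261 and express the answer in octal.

Multiply each base-8 digit by 14, carrying:
  1×14 = 14 → write 6 carry 1
  6×14+1 = 85 → write 5 carry 10
  2×14+10 = 38 → write 6 carry 4
  2×14+4 = 32 → write 0 carry 4
  4×14+4 = 60 → write 4 carry 7
  0×14+7 = 7 → write 7
  4×14 = 56 → write 0 carry 7
  0×14+7 = 7 → write 7
  4×14 = 56 → write 0 carry 7
  6×14+7 = 91 → write 3 carry 11
  remaining carry: 13

0o133070740656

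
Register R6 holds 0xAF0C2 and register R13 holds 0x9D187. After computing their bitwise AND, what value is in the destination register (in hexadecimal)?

AND each hex digit independently (no carries):
  A&9=8, F&D=D, 0&1=0, C&8=8, 2&7=2

0x8D082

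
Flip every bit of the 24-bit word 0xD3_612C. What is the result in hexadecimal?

Each hex digit d becomes F−d:
  D→2, 3→C, 6→9, 1→E, 2→D, C→3

0x2C9ED3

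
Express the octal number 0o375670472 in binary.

0b11111101110111000100111010

Each octal digit is 3 bits: 3=011 7=111 5=101 6=110 7=111 0=000 4=100 7=111 2=010.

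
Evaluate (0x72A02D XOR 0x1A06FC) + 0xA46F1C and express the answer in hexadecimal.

0x10D15ED

First 0x72A02D XOR 0x1A06FC = 0x68A6D1.
Add column by column in base 16, right to left:
  1+C = D
  D+1 = E
  6+F = 5 carry 1
  A+6+1 = 1 carry 1
  8+4+1 = D
  6+A = 0 carry 1
  final carry 1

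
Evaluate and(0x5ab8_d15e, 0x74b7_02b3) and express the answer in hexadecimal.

AND each hex digit independently (no carries):
  5&7=5, a&4=0, b&b=b, 8&7=0, d&0=0, 1&2=0, 5&b=1, e&3=2

0x50b00012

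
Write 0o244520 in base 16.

0x14950

Each octal digit is 3 bits: 2=010 4=100 4=100 5=101 2=010 0=000.
Group the bits into nibbles: 0001 0100 1001 0101 0000 → 14950.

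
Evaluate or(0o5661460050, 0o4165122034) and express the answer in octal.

0o5765562074

OR each oct digit independently (no carries):
  5|4=5, 6|1=7, 6|6=6, 1|5=5, 4|1=5, 6|2=6, 0|2=2, 0|0=0, 5|3=7, 0|4=4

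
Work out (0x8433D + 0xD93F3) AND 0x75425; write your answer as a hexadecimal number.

0x55420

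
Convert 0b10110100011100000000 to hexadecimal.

Group the bits into nibbles: 1011 0100 0111 0000 0000 → b4700.

0xb4700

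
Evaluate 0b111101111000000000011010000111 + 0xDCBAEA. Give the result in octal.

0o7657140561

0b111101111000000000011010000111 = 0o7570003207 in octal.
0xDCBAEA = 0o67135352 in octal.
Add column by column in base 8, right to left:
  7+2 = 1 carry 1
  0+5+1 = 6
  2+3 = 5
  3+5 = 0 carry 1
  0+3+1 = 4
  0+1 = 1
  0+7 = 7
  7+6 = 5 carry 1
  5+0+1 = 6
  7+0 = 7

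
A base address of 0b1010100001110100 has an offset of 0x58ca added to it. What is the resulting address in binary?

0b10000000100111110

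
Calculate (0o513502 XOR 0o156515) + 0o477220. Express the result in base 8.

0o1144237

First 0o513502 XOR 0o156515 = 0o445017.
Add column by column in base 8, right to left:
  7+0 = 7
  1+2 = 3
  0+2 = 2
  5+7 = 4 carry 1
  4+7+1 = 4 carry 1
  4+4+1 = 1 carry 1
  final carry 1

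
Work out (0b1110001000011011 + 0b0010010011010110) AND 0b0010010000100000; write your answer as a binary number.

Add column by column in base 2, right to left:
  1+0 = 1
  1+1 = 0 carry 1
  0+1+1 = 0 carry 1
  1+0+1 = 0 carry 1
  1+1+1 = 1 carry 1
  0+0+1 = 1
  0+1 = 1
  0+1 = 1
  0+0 = 0
  1+0 = 1
  0+1 = 1
  0+0 = 0
  0+0 = 0
  1+1 = 0 carry 1
  1+0+1 = 0 carry 1
  1+0+1 = 0 carry 1
  final carry 1
Sum = 0b10000011011110001; now AND with 0b0010010000100000:
  10000011011110001
& 00010010000100000
= 00000010000100000

0b10000100000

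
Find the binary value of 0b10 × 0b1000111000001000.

Multiply each base-2 digit by 2, carrying:
  0×2 = 0 → write 0
  0×2 = 0 → write 0
  0×2 = 0 → write 0
  1×2 = 2 → write 0 carry 1
  0×2+1 = 1 → write 1
  0×2 = 0 → write 0
  0×2 = 0 → write 0
  0×2 = 0 → write 0
  0×2 = 0 → write 0
  1×2 = 2 → write 0 carry 1
  1×2+1 = 3 → write 1 carry 1
  1×2+1 = 3 → write 1 carry 1
  0×2+1 = 1 → write 1
  0×2 = 0 → write 0
  0×2 = 0 → write 0
  1×2 = 2 → write 0 carry 1
  remaining carry: 1

0b10001110000010000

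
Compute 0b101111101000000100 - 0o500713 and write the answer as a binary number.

0b111100000111001

0o500713 = 0b101000000111001011 in binary.
Subtract column by column in base 2:
  0-1 → 1 (borrow)
  0-1-1 → 0 (borrow)
  1-0-1 → 0
  0-1 → 1 (borrow)
  0-0-1 → 1 (borrow)
  0-0-1 → 1 (borrow)
  0-1-1 → 0 (borrow)
  0-1-1 → 0 (borrow)
  0-1-1 → 0 (borrow)
  1-0-1 → 0
  0-0 → 0
  1-0 → 1
  1-0 → 1
  1-0 → 1
  1-0 → 1
  1-1 → 0
  0-0 → 0
  1-1 → 0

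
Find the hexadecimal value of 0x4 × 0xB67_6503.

Multiply each base-16 digit by 4, carrying:
  3×4 = 12 → write C
  0×4 = 0 → write 0
  5×4 = 20 → write 4 carry 1
  6×4+1 = 25 → write 9 carry 1
  7×4+1 = 29 → write D carry 1
  6×4+1 = 25 → write 9 carry 1
  B×4+1 = 45 → write D carry 2
  remaining carry: 2

0x2D9D940C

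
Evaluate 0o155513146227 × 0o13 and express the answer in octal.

Multiply each base-8 digit by 11, carrying:
  7×11 = 77 → write 5 carry 9
  2×11+9 = 31 → write 7 carry 3
  2×11+3 = 25 → write 1 carry 3
  6×11+3 = 69 → write 5 carry 8
  4×11+8 = 52 → write 4 carry 6
  1×11+6 = 17 → write 1 carry 2
  3×11+2 = 35 → write 3 carry 4
  1×11+4 = 15 → write 7 carry 1
  5×11+1 = 56 → write 0 carry 7
  5×11+7 = 62 → write 6 carry 7
  5×11+7 = 62 → write 6 carry 7
  1×11+7 = 18 → write 2 carry 2
  remaining carry: 2

0o2266073145175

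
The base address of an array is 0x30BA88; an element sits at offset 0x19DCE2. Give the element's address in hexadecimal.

0x4A976A

Add column by column in base 16, right to left:
  8+2 = A
  8+E = 6 carry 1
  A+C+1 = 7 carry 1
  B+D+1 = 9 carry 1
  0+9+1 = A
  3+1 = 4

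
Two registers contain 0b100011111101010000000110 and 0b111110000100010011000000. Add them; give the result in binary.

Add column by column in base 2, right to left:
  0+0 = 0
  1+0 = 1
  1+0 = 1
  0+0 = 0
  0+0 = 0
  0+0 = 0
  0+1 = 1
  0+1 = 1
  0+0 = 0
  0+0 = 0
  1+1 = 0 carry 1
  0+0+1 = 1
  1+0 = 1
  0+0 = 0
  1+1 = 0 carry 1
  1+0+1 = 0 carry 1
  1+0+1 = 0 carry 1
  1+0+1 = 0 carry 1
  1+0+1 = 0 carry 1
  1+1+1 = 1 carry 1
  0+1+1 = 0 carry 1
  0+1+1 = 0 carry 1
  0+1+1 = 0 carry 1
  1+1+1 = 1 carry 1
  final carry 1

0b1100010000001100011000110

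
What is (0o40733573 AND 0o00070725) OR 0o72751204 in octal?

0o72771725

0o40733573 AND 0o00070725 = 0o00030521.
Then OR with 0o72751204.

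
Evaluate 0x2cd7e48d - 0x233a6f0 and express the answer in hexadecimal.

Subtract column by column in base 16:
  d-0 → d
  8-f → 9 (borrow)
  4-6-1 → d (borrow)
  e-a-1 → 3
  7-3 → 4
  d-3 → a
  c-2 → a
  2-0 → 2

0x2aa43d9d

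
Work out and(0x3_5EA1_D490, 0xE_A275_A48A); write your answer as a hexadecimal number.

0x202218480

AND each hex digit independently (no carries):
  3&E=2, 5&A=0, E&2=2, A&7=2, 1&5=1, D&A=8, 4&4=4, 9&8=8, 0&A=0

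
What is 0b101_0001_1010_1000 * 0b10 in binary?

0b1010001101010000

Multiply each base-2 digit by 2, carrying:
  0×2 = 0 → write 0
  0×2 = 0 → write 0
  0×2 = 0 → write 0
  1×2 = 2 → write 0 carry 1
  0×2+1 = 1 → write 1
  1×2 = 2 → write 0 carry 1
  0×2+1 = 1 → write 1
  1×2 = 2 → write 0 carry 1
  1×2+1 = 3 → write 1 carry 1
  0×2+1 = 1 → write 1
  0×2 = 0 → write 0
  0×2 = 0 → write 0
  1×2 = 2 → write 0 carry 1
  0×2+1 = 1 → write 1
  1×2 = 2 → write 0 carry 1
  remaining carry: 1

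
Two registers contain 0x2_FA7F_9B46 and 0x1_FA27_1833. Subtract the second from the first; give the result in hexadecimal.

0x100588313

Subtract column by column in base 16:
  6-3 → 3
  4-3 → 1
  B-8 → 3
  9-1 → 8
  F-7 → 8
  7-2 → 5
  A-A → 0
  F-F → 0
  2-1 → 1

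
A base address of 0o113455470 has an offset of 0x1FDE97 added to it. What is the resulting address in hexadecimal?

0o113455470 = 0x12E5B38 in hexadecimal.
Add column by column in base 16, right to left:
  8+7 = F
  3+9 = C
  B+E = 9 carry 1
  5+D+1 = 3 carry 1
  E+F+1 = E carry 1
  2+1+1 = 4
  1+0 = 1

0x14E39CF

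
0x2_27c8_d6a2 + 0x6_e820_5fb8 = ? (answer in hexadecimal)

Add column by column in base 16, right to left:
  2+8 = a
  a+b = 5 carry 1
  6+f+1 = 6 carry 1
  d+5+1 = 3 carry 1
  8+0+1 = 9
  c+2 = e
  7+8 = f
  2+e = 0 carry 1
  2+6+1 = 9

0x90fe9365a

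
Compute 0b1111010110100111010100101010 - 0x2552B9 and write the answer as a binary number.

0b1111001101010010001001110001

0x2552B9 = 0b1001010101001010111001 in binary.
Subtract column by column in base 2:
  0-1 → 1 (borrow)
  1-0-1 → 0
  0-0 → 0
  1-1 → 0
  0-1 → 1 (borrow)
  1-1-1 → 1 (borrow)
  0-0-1 → 1 (borrow)
  0-1-1 → 0 (borrow)
  1-0-1 → 0
  0-1 → 1 (borrow)
  1-0-1 → 0
  0-0 → 0
  1-1 → 0
  1-0 → 1
  1-1 → 0
  0-0 → 0
  0-1 → 1 (borrow)
  1-0-1 → 0
  0-1 → 1 (borrow)
  1-0-1 → 0
  1-0 → 1
  0-1 → 1 (borrow)
  1-0-1 → 0
  0-0 → 0
  1-0 → 1
  1-0 → 1
  1-0 → 1
  1-0 → 1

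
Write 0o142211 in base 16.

0xC489

Each octal digit is 3 bits: 1=001 4=100 2=010 2=010 1=001 1=001.
Group the bits into nibbles: 1100 0100 1000 1001 → C489.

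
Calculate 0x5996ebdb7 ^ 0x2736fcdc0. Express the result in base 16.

0x7ea017077

XOR each hex digit independently (no carries):
  5^2=7, 9^7=e, 9^3=a, 6^6=0, e^f=1, b^c=7, d^d=0, b^c=7, 7^0=7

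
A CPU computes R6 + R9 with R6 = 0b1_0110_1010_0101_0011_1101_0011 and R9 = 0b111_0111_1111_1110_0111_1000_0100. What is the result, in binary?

Add column by column in base 2, right to left:
  1+0 = 1
  1+0 = 1
  0+1 = 1
  0+0 = 0
  1+0 = 1
  0+0 = 0
  1+0 = 1
  1+1 = 0 carry 1
  1+1+1 = 1 carry 1
  1+1+1 = 1 carry 1
  0+1+1 = 0 carry 1
  0+0+1 = 1
  1+0 = 1
  0+1 = 1
  1+1 = 0 carry 1
  0+1+1 = 0 carry 1
  0+1+1 = 0 carry 1
  1+1+1 = 1 carry 1
  0+1+1 = 0 carry 1
  1+1+1 = 1 carry 1
  0+1+1 = 0 carry 1
  1+1+1 = 1 carry 1
  1+1+1 = 1 carry 1
  0+0+1 = 1
  1+1 = 0 carry 1
  0+1+1 = 0 carry 1
  0+1+1 = 0 carry 1
  final carry 1

0b1000111010100011101101010111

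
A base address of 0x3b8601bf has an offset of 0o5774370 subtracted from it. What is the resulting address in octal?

0o7333404307

0x3b8601bf = 0o7341400677 in octal.
Subtract column by column in base 8:
  7-0 → 7
  7-7 → 0
  6-3 → 3
  0-4 → 4 (borrow)
  0-7-1 → 0 (borrow)
  4-7-1 → 4 (borrow)
  1-5-1 → 3 (borrow)
  4-0-1 → 3
  3-0 → 3
  7-0 → 7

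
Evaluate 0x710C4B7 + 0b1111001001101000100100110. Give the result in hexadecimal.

0x8F595DD

0b1111001001101000100100110 = 0x1E4D126 in hexadecimal.
Add column by column in base 16, right to left:
  7+6 = D
  B+2 = D
  4+1 = 5
  C+D = 9 carry 1
  0+4+1 = 5
  1+E = F
  7+1 = 8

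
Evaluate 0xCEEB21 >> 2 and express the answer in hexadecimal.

2 bits is not a whole number of base-16 digits; in binary: 110011101110101100100001 >> 2 = 1100111011101011001000.

0x33BAC8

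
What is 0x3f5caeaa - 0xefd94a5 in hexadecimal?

Subtract column by column in base 16:
  a-5 → 5
  a-a → 0
  e-4 → a
  a-9 → 1
  c-d → f (borrow)
  5-f-1 → 5 (borrow)
  f-e-1 → 0
  3-0 → 3

0x305f1a05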